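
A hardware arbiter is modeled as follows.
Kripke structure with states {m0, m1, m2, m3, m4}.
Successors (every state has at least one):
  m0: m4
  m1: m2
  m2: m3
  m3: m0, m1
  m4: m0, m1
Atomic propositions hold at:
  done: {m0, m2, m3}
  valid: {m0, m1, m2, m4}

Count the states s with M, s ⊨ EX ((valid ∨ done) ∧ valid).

Sat(valid ∨ done) = {m0, m1, m2, m3, m4}
Sat((valid ∨ done) ∧ valid) = {m0, m1, m2, m4}
Sat(EX ((valid ∨ done) ∧ valid)) = {s : some successor in {m0, m1, m2, m4}} = {m0, m1, m3, m4}
|Sat(EX ((valid ∨ done) ∧ valid))| = |{m0, m1, m3, m4}| = 4.

4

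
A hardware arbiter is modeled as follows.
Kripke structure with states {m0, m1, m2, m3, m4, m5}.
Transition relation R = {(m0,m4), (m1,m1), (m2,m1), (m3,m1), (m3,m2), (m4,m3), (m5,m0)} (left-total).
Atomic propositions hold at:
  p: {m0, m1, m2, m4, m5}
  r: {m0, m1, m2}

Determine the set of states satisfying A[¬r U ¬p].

{m3, m4}

Sat(¬r) = {m3, m4, m5}
Sat(¬p) = {m3}
A[¬r U ¬p]: least fixpoint, start Z0 = Sat(¬p) = {m3}, add states in Sat(¬r) with every successor in Z. Z1 = {m3, m4}; fixed.
Sat(A[¬r U ¬p]) = {m3, m4}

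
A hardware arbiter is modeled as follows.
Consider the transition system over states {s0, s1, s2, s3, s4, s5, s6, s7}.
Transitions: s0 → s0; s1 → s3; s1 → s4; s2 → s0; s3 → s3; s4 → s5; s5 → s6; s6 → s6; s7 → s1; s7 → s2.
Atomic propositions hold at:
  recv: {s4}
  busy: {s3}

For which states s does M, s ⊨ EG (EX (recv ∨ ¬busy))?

{s0, s1, s2, s4, s5, s6, s7}

Sat(¬busy) = {s0, s1, s2, s4, s5, s6, s7}
Sat(recv ∨ ¬busy) = {s0, s1, s2, s4, s5, s6, s7}
Sat(EX (recv ∨ ¬busy)) = {s : some successor in {s0, s1, s2, s4, s5, s6, s7}} = {s0, s1, s2, s4, s5, s6, s7}
EG (EX (recv ∨ ¬busy)): greatest fixpoint, start Z0 = {s0, s1, s2, s4, s5, s6, s7}, keep only states in Sat with some successor in Z. Already a fixed point.
Sat(EG (EX (recv ∨ ¬busy))) = {s0, s1, s2, s4, s5, s6, s7}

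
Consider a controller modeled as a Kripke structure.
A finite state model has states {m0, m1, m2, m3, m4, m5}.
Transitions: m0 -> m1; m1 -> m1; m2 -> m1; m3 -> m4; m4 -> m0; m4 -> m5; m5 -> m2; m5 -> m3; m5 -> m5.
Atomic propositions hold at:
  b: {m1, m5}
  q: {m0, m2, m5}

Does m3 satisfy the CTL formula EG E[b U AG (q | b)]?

Sat(q | b) = {m0, m1, m2, m5}
AG (q | b): greatest fixpoint, start Z0 = {m0, m1, m2, m5}, keep only states in Sat with every successor in Z. Z1 = {m0, m1, m2}; fixed.
Sat(AG (q | b)) = {m0, m1, m2}
E[b U AG (q | b)]: least fixpoint, start Z0 = Sat(AG (q | b)) = {m0, m1, m2}, add states in Sat(b) with some successor in Z. Z1 = {m0, m1, m2, m5}; fixed.
Sat(E[b U AG (q | b)]) = {m0, m1, m2, m5}
EG E[b U AG (q | b)]: greatest fixpoint, start Z0 = {m0, m1, m2, m5}, keep only states in Sat with some successor in Z. Already a fixed point.
Sat(EG E[b U AG (q | b)]) = {m0, m1, m2, m5}
m3 ∉ Sat(EG E[b U AG (q | b)]) = {m0, m1, m2, m5}, so the formula does not hold at m3.

No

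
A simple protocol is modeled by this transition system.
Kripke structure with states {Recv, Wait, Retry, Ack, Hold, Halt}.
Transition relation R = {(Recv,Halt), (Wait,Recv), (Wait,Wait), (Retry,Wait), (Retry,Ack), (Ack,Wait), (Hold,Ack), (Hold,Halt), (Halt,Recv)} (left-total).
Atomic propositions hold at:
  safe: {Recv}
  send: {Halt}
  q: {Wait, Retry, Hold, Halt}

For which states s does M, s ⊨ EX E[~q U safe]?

{Wait, Halt}

Sat(~q) = {Recv, Ack}
E[~q U safe]: least fixpoint, start Z0 = Sat(safe) = {Recv}, add states in Sat(~q) with some successor in Z. Already a fixed point.
Sat(E[~q U safe]) = {Recv}
Sat(EX E[~q U safe]) = {s : some successor in {Recv}} = {Wait, Halt}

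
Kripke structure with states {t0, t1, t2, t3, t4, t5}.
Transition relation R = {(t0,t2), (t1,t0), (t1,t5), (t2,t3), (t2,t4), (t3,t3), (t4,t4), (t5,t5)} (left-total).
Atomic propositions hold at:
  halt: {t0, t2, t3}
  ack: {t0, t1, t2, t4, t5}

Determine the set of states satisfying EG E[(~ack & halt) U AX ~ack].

{t3}

Sat(~ack) = {t3}
Sat(~ack & halt) = {t3}
Sat(AX ~ack) = {s : every successor in {t3}} = {t3}
E[(~ack & halt) U AX ~ack]: least fixpoint, start Z0 = Sat(AX ~ack) = {t3}, add states in Sat(~ack & halt) with some successor in Z. Already a fixed point.
Sat(E[(~ack & halt) U AX ~ack]) = {t3}
EG E[(~ack & halt) U AX ~ack]: greatest fixpoint, start Z0 = {t3}, keep only states in Sat with some successor in Z. Already a fixed point.
Sat(EG E[(~ack & halt) U AX ~ack]) = {t3}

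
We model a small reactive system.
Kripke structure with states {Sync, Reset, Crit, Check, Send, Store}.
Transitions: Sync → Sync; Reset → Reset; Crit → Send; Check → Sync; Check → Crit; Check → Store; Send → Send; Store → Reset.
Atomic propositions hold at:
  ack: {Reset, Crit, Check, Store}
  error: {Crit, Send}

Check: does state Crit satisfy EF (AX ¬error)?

Sat(¬error) = {Sync, Reset, Check, Store}
Sat(AX ¬error) = {s : every successor in {Sync, Reset, Check, Store}} = {Sync, Reset, Store}
EF (AX ¬error): least fixpoint, start Z0 = {Sync, Reset, Store}, add states with some successor in Z. Z1 = {Sync, Reset, Check, Store}; fixed.
Sat(EF (AX ¬error)) = {Sync, Reset, Check, Store}
Crit ∉ Sat(EF (AX ¬error)) = {Sync, Reset, Check, Store}, so the formula does not hold at Crit.

No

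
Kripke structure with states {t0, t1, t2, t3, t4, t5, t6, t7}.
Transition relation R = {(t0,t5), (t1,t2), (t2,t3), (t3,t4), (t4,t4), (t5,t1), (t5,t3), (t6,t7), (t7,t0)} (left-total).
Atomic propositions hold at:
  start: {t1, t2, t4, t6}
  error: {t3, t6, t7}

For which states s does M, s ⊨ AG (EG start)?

EG start: greatest fixpoint, start Z0 = {t1, t2, t4, t6}, keep only states in Sat with some successor in Z. Z1 = {t1, t4}; Z2 = {t4}; fixed.
Sat(EG start) = {t4}
AG (EG start): greatest fixpoint, start Z0 = {t4}, keep only states in Sat with every successor in Z. Already a fixed point.
Sat(AG (EG start)) = {t4}

{t4}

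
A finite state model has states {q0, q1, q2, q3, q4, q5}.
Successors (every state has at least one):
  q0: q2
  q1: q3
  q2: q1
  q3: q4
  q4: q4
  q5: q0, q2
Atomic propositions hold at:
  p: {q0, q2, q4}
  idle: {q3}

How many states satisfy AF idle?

AF idle: least fixpoint, start Z0 = {q3}, add states with every successor in Z. Z1 = {q1, q3}; Z2 = {q1, q2, q3}; Z3 = {q0, q1, q2, q3}; Z4 = {q0, q1, q2, q3, q5}; fixed.
Sat(AF idle) = {q0, q1, q2, q3, q5}
|Sat(AF idle)| = |{q0, q1, q2, q3, q5}| = 5.

5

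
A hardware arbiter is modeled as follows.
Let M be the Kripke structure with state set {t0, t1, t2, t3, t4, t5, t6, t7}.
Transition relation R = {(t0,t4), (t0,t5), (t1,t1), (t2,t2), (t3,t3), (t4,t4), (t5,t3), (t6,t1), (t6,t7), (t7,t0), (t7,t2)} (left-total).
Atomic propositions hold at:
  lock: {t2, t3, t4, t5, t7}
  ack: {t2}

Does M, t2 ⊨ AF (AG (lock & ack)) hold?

Yes

Sat(lock & ack) = {t2}
AG (lock & ack): greatest fixpoint, start Z0 = {t2}, keep only states in Sat with every successor in Z. Already a fixed point.
Sat(AG (lock & ack)) = {t2}
AF (AG (lock & ack)): least fixpoint, start Z0 = {t2}, add states with every successor in Z. Already a fixed point.
Sat(AF (AG (lock & ack))) = {t2}
t2 ∈ Sat(AF (AG (lock & ack))) = {t2}, so the formula holds at t2.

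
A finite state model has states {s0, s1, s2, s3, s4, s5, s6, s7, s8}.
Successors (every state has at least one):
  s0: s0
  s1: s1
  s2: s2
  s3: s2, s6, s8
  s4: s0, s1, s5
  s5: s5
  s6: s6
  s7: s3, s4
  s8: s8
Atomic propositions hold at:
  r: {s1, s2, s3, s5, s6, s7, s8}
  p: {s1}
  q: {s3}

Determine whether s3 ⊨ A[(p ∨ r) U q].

Sat(p ∨ r) = {s1, s2, s3, s5, s6, s7, s8}
A[(p ∨ r) U q]: least fixpoint, start Z0 = Sat(q) = {s3}, add states in Sat(p ∨ r) with every successor in Z. Already a fixed point.
Sat(A[(p ∨ r) U q]) = {s3}
s3 ∈ Sat(A[(p ∨ r) U q]) = {s3}, so the formula holds at s3.

Yes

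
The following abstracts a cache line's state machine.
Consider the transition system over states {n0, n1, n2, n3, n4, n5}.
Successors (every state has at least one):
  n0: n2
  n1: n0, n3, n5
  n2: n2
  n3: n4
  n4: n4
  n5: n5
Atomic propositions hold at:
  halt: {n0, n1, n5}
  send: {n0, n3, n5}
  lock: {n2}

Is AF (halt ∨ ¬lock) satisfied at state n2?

No

Sat(¬lock) = {n0, n1, n3, n4, n5}
Sat(halt ∨ ¬lock) = {n0, n1, n3, n4, n5}
AF (halt ∨ ¬lock): least fixpoint, start Z0 = {n0, n1, n3, n4, n5}, add states with every successor in Z. Already a fixed point.
Sat(AF (halt ∨ ¬lock)) = {n0, n1, n3, n4, n5}
n2 ∉ Sat(AF (halt ∨ ¬lock)) = {n0, n1, n3, n4, n5}, so the formula does not hold at n2.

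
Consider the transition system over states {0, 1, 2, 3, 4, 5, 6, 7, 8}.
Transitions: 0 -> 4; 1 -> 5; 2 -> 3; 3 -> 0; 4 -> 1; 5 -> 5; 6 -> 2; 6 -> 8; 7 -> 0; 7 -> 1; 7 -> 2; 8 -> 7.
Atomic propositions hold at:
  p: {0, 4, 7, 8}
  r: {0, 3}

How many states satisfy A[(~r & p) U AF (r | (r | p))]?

Sat(~r) = {1, 2, 4, 5, 6, 7, 8}
Sat(~r & p) = {4, 7, 8}
Sat(r | p) = {0, 3, 4, 7, 8}
Sat(r | (r | p)) = {0, 3, 4, 7, 8}
AF (r | (r | p)): least fixpoint, start Z0 = {0, 3, 4, 7, 8}, add states with every successor in Z. Z1 = {0, 2, 3, 4, 7, 8}; Z2 = {0, 2, 3, 4, 6, 7, 8}; fixed.
Sat(AF (r | (r | p))) = {0, 2, 3, 4, 6, 7, 8}
A[(~r & p) U AF (r | (r | p))]: least fixpoint, start Z0 = Sat(AF (r | (r | p))) = {0, 2, 3, 4, 6, 7, 8}, add states in Sat(~r & p) with every successor in Z. Already a fixed point.
Sat(A[(~r & p) U AF (r | (r | p))]) = {0, 2, 3, 4, 6, 7, 8}
|Sat(A[(~r & p) U AF (r | (r | p))])| = |{0, 2, 3, 4, 6, 7, 8}| = 7.

7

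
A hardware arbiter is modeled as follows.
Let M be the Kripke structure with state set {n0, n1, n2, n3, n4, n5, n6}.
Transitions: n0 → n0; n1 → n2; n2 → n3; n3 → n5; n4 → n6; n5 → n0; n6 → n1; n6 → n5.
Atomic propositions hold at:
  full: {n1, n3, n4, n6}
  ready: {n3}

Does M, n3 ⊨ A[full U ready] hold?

Yes

A[full U ready]: least fixpoint, start Z0 = Sat(ready) = {n3}, add states in Sat(full) with every successor in Z. Already a fixed point.
Sat(A[full U ready]) = {n3}
n3 ∈ Sat(A[full U ready]) = {n3}, so the formula holds at n3.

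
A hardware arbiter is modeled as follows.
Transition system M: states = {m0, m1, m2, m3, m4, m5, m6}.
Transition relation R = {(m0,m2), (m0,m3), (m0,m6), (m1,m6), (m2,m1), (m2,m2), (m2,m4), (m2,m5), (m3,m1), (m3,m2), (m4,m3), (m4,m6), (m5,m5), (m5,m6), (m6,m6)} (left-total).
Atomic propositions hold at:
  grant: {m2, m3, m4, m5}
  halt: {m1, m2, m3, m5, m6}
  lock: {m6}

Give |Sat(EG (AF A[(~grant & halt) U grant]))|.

Sat(~grant) = {m0, m1, m6}
Sat(~grant & halt) = {m1, m6}
A[(~grant & halt) U grant]: least fixpoint, start Z0 = Sat(grant) = {m2, m3, m4, m5}, add states in Sat(~grant & halt) with every successor in Z. Already a fixed point.
Sat(A[(~grant & halt) U grant]) = {m2, m3, m4, m5}
AF A[(~grant & halt) U grant]: least fixpoint, start Z0 = {m2, m3, m4, m5}, add states with every successor in Z. Already a fixed point.
Sat(AF A[(~grant & halt) U grant]) = {m2, m3, m4, m5}
EG (AF A[(~grant & halt) U grant]): greatest fixpoint, start Z0 = {m2, m3, m4, m5}, keep only states in Sat with some successor in Z. Already a fixed point.
Sat(EG (AF A[(~grant & halt) U grant])) = {m2, m3, m4, m5}
|Sat(EG (AF A[(~grant & halt) U grant]))| = |{m2, m3, m4, m5}| = 4.

4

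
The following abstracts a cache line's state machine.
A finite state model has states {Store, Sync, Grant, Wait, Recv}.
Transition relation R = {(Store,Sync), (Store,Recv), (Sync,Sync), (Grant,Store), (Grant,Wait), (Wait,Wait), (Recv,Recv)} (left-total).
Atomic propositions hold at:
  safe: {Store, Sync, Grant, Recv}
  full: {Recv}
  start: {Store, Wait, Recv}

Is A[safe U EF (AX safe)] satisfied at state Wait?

No

Sat(AX safe) = {s : every successor in {Store, Sync, Grant, Recv}} = {Store, Sync, Recv}
EF (AX safe): least fixpoint, start Z0 = {Store, Sync, Recv}, add states with some successor in Z. Z1 = {Store, Sync, Grant, Recv}; fixed.
Sat(EF (AX safe)) = {Store, Sync, Grant, Recv}
A[safe U EF (AX safe)]: least fixpoint, start Z0 = Sat(EF (AX safe)) = {Store, Sync, Grant, Recv}, add states in Sat(safe) with every successor in Z. Already a fixed point.
Sat(A[safe U EF (AX safe)]) = {Store, Sync, Grant, Recv}
Wait ∉ Sat(A[safe U EF (AX safe)]) = {Store, Sync, Grant, Recv}, so the formula does not hold at Wait.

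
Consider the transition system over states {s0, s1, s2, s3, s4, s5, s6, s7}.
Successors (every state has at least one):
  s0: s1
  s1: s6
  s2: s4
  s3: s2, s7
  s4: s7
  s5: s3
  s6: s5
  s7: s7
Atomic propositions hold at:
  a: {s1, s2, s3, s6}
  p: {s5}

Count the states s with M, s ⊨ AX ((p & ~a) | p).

Sat(~a) = {s0, s4, s5, s7}
Sat(p & ~a) = {s5}
Sat((p & ~a) | p) = {s5}
Sat(AX ((p & ~a) | p)) = {s : every successor in {s5}} = {s6}
|Sat(AX ((p & ~a) | p))| = |{s6}| = 1.

1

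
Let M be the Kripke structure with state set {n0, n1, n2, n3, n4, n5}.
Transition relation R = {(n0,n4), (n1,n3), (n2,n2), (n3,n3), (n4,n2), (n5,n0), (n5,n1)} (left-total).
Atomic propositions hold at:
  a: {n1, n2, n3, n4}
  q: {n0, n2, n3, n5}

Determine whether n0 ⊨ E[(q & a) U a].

No

Sat(q & a) = {n2, n3}
E[(q & a) U a]: least fixpoint, start Z0 = Sat(a) = {n1, n2, n3, n4}, add states in Sat(q & a) with some successor in Z. Already a fixed point.
Sat(E[(q & a) U a]) = {n1, n2, n3, n4}
n0 ∉ Sat(E[(q & a) U a]) = {n1, n2, n3, n4}, so the formula does not hold at n0.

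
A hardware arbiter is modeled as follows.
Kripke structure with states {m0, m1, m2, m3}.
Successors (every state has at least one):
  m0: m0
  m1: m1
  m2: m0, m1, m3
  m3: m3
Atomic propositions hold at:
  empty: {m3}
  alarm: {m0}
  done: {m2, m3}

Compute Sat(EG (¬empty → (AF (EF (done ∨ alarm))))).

{m0, m2, m3}

Sat(¬empty) = {m0, m1, m2}
Sat(done ∨ alarm) = {m0, m2, m3}
EF (done ∨ alarm): least fixpoint, start Z0 = {m0, m2, m3}, add states with some successor in Z. Already a fixed point.
Sat(EF (done ∨ alarm)) = {m0, m2, m3}
AF (EF (done ∨ alarm)): least fixpoint, start Z0 = {m0, m2, m3}, add states with every successor in Z. Already a fixed point.
Sat(AF (EF (done ∨ alarm))) = {m0, m2, m3}
Sat(¬empty → (AF (EF (done ∨ alarm)))) = {m0, m2, m3}
EG (¬empty → (AF (EF (done ∨ alarm)))): greatest fixpoint, start Z0 = {m0, m2, m3}, keep only states in Sat with some successor in Z. Already a fixed point.
Sat(EG (¬empty → (AF (EF (done ∨ alarm))))) = {m0, m2, m3}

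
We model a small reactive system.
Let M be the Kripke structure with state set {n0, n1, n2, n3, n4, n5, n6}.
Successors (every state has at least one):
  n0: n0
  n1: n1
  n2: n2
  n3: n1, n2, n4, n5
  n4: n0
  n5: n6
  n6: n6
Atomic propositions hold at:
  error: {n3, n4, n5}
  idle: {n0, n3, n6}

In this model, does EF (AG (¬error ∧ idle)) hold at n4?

Yes

Sat(¬error) = {n0, n1, n2, n6}
Sat(¬error ∧ idle) = {n0, n6}
AG (¬error ∧ idle): greatest fixpoint, start Z0 = {n0, n6}, keep only states in Sat with every successor in Z. Already a fixed point.
Sat(AG (¬error ∧ idle)) = {n0, n6}
EF (AG (¬error ∧ idle)): least fixpoint, start Z0 = {n0, n6}, add states with some successor in Z. Z1 = {n0, n4, n5, n6}; Z2 = {n0, n3, n4, n5, n6}; fixed.
Sat(EF (AG (¬error ∧ idle))) = {n0, n3, n4, n5, n6}
n4 ∈ Sat(EF (AG (¬error ∧ idle))) = {n0, n3, n4, n5, n6}, so the formula holds at n4.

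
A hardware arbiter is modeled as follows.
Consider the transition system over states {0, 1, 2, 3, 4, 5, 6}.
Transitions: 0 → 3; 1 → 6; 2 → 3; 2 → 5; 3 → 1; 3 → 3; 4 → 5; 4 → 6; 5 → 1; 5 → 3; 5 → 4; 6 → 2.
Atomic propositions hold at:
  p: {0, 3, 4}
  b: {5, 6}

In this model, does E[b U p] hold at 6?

E[b U p]: least fixpoint, start Z0 = Sat(p) = {0, 3, 4}, add states in Sat(b) with some successor in Z. Z1 = {0, 3, 4, 5}; fixed.
Sat(E[b U p]) = {0, 3, 4, 5}
6 ∉ Sat(E[b U p]) = {0, 3, 4, 5}, so the formula does not hold at 6.

No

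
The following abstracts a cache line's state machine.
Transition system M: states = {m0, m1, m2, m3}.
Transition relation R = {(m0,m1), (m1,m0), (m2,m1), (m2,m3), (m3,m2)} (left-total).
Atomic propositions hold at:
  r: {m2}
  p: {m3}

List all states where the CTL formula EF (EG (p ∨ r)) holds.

Sat(p ∨ r) = {m2, m3}
EG (p ∨ r): greatest fixpoint, start Z0 = {m2, m3}, keep only states in Sat with some successor in Z. Already a fixed point.
Sat(EG (p ∨ r)) = {m2, m3}
EF (EG (p ∨ r)): least fixpoint, start Z0 = {m2, m3}, add states with some successor in Z. Already a fixed point.
Sat(EF (EG (p ∨ r))) = {m2, m3}

{m2, m3}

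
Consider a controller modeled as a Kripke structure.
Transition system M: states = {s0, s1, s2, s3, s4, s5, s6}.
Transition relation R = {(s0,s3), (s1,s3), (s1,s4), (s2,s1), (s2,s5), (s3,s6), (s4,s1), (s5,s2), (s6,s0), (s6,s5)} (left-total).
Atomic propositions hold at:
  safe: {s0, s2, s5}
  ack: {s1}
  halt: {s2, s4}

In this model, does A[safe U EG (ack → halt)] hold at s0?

Sat(ack → halt) = {s0, s2, s3, s4, s5, s6}
EG (ack → halt): greatest fixpoint, start Z0 = {s0, s2, s3, s4, s5, s6}, keep only states in Sat with some successor in Z. Z1 = {s0, s2, s3, s5, s6}; fixed.
Sat(EG (ack → halt)) = {s0, s2, s3, s5, s6}
A[safe U EG (ack → halt)]: least fixpoint, start Z0 = Sat(EG (ack → halt)) = {s0, s2, s3, s5, s6}, add states in Sat(safe) with every successor in Z. Already a fixed point.
Sat(A[safe U EG (ack → halt)]) = {s0, s2, s3, s5, s6}
s0 ∈ Sat(A[safe U EG (ack → halt)]) = {s0, s2, s3, s5, s6}, so the formula holds at s0.

Yes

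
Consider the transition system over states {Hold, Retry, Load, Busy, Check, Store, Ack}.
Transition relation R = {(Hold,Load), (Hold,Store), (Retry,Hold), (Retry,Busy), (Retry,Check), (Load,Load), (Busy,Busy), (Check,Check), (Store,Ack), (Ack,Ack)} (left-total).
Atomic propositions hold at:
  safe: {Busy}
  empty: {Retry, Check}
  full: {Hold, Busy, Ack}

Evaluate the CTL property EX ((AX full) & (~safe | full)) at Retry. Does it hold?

Yes

Sat(AX full) = {s : every successor in {Hold, Busy, Ack}} = {Busy, Store, Ack}
Sat(~safe) = {Hold, Retry, Load, Check, Store, Ack}
Sat(~safe | full) = {Hold, Retry, Load, Busy, Check, Store, Ack}
Sat((AX full) & (~safe | full)) = {Busy, Store, Ack}
Sat(EX ((AX full) & (~safe | full))) = {s : some successor in {Busy, Store, Ack}} = {Hold, Retry, Busy, Store, Ack}
Retry ∈ Sat(EX ((AX full) & (~safe | full))) = {Hold, Retry, Busy, Store, Ack}, so the formula holds at Retry.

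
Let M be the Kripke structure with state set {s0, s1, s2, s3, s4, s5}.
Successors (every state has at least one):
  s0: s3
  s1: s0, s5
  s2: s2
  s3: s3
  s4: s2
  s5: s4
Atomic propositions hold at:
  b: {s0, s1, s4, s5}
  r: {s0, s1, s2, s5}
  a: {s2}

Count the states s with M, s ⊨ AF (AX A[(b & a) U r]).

4

Sat(b & a) = ∅
A[(b & a) U r]: least fixpoint, start Z0 = Sat(r) = {s0, s1, s2, s5}, add states in Sat(b & a) with every successor in Z. Already a fixed point.
Sat(A[(b & a) U r]) = {s0, s1, s2, s5}
Sat(AX A[(b & a) U r]) = {s : every successor in {s0, s1, s2, s5}} = {s1, s2, s4}
AF (AX A[(b & a) U r]): least fixpoint, start Z0 = {s1, s2, s4}, add states with every successor in Z. Z1 = {s1, s2, s4, s5}; fixed.
Sat(AF (AX A[(b & a) U r])) = {s1, s2, s4, s5}
|Sat(AF (AX A[(b & a) U r]))| = |{s1, s2, s4, s5}| = 4.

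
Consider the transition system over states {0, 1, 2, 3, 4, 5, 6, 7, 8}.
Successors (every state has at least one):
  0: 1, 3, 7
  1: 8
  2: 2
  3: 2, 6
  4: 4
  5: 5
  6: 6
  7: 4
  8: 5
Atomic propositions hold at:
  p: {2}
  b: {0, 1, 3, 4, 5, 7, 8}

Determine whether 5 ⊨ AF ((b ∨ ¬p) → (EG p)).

Sat(¬p) = {0, 1, 3, 4, 5, 6, 7, 8}
Sat(b ∨ ¬p) = {0, 1, 3, 4, 5, 6, 7, 8}
EG p: greatest fixpoint, start Z0 = {2}, keep only states in Sat with some successor in Z. Already a fixed point.
Sat(EG p) = {2}
Sat((b ∨ ¬p) → (EG p)) = {2}
AF ((b ∨ ¬p) → (EG p)): least fixpoint, start Z0 = {2}, add states with every successor in Z. Already a fixed point.
Sat(AF ((b ∨ ¬p) → (EG p))) = {2}
5 ∉ Sat(AF ((b ∨ ¬p) → (EG p))) = {2}, so the formula does not hold at 5.

No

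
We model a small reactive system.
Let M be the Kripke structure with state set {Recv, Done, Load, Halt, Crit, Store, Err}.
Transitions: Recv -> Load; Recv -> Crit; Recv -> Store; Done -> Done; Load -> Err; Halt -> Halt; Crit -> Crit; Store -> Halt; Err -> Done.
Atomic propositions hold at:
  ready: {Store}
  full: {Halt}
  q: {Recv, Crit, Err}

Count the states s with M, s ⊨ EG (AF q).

AF q: least fixpoint, start Z0 = {Recv, Crit, Err}, add states with every successor in Z. Z1 = {Recv, Load, Crit, Err}; fixed.
Sat(AF q) = {Recv, Load, Crit, Err}
EG (AF q): greatest fixpoint, start Z0 = {Recv, Load, Crit, Err}, keep only states in Sat with some successor in Z. Z1 = {Recv, Load, Crit}; Z2 = {Recv, Crit}; fixed.
Sat(EG (AF q)) = {Recv, Crit}
|Sat(EG (AF q))| = |{Recv, Crit}| = 2.

2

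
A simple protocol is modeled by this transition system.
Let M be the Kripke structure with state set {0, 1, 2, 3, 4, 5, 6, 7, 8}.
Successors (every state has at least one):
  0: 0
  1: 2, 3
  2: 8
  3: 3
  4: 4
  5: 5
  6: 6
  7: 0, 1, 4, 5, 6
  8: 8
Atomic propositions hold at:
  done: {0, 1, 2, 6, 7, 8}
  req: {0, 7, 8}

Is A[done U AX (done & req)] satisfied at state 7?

No

Sat(done & req) = {0, 7, 8}
Sat(AX (done & req)) = {s : every successor in {0, 7, 8}} = {0, 2, 8}
A[done U AX (done & req)]: least fixpoint, start Z0 = Sat(AX (done & req)) = {0, 2, 8}, add states in Sat(done) with every successor in Z. Already a fixed point.
Sat(A[done U AX (done & req)]) = {0, 2, 8}
7 ∉ Sat(A[done U AX (done & req)]) = {0, 2, 8}, so the formula does not hold at 7.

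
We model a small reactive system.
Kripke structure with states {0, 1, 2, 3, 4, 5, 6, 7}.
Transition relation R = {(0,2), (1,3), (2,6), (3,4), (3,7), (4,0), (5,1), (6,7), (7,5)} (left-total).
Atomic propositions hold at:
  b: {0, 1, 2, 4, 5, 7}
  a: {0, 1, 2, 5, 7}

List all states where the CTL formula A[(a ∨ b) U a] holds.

Sat(a ∨ b) = {0, 1, 2, 4, 5, 7}
A[(a ∨ b) U a]: least fixpoint, start Z0 = Sat(a) = {0, 1, 2, 5, 7}, add states in Sat(a ∨ b) with every successor in Z. Z1 = {0, 1, 2, 4, 5, 7}; fixed.
Sat(A[(a ∨ b) U a]) = {0, 1, 2, 4, 5, 7}

{0, 1, 2, 4, 5, 7}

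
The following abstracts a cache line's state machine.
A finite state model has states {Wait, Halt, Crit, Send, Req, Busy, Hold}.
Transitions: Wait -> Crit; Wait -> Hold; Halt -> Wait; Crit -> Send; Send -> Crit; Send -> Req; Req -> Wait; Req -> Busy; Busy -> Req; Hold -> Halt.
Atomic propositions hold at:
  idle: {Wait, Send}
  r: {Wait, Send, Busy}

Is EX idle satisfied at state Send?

No

Sat(EX idle) = {s : some successor in {Wait, Send}} = {Halt, Crit, Req}
Send ∉ Sat(EX idle) = {Halt, Crit, Req}, so the formula does not hold at Send.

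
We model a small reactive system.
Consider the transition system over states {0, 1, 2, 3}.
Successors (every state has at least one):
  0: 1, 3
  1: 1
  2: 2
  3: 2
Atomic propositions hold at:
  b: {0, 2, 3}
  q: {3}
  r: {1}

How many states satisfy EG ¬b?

1

Sat(¬b) = {1}
EG ¬b: greatest fixpoint, start Z0 = {1}, keep only states in Sat with some successor in Z. Already a fixed point.
Sat(EG ¬b) = {1}
|Sat(EG ¬b)| = |{1}| = 1.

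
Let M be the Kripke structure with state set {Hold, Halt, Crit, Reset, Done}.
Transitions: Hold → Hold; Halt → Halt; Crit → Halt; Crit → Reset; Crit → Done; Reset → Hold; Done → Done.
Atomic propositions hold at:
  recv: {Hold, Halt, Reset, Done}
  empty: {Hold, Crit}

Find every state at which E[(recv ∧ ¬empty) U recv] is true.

Sat(¬empty) = {Halt, Reset, Done}
Sat(recv ∧ ¬empty) = {Halt, Reset, Done}
E[(recv ∧ ¬empty) U recv]: least fixpoint, start Z0 = Sat(recv) = {Hold, Halt, Reset, Done}, add states in Sat(recv ∧ ¬empty) with some successor in Z. Already a fixed point.
Sat(E[(recv ∧ ¬empty) U recv]) = {Hold, Halt, Reset, Done}

{Hold, Halt, Reset, Done}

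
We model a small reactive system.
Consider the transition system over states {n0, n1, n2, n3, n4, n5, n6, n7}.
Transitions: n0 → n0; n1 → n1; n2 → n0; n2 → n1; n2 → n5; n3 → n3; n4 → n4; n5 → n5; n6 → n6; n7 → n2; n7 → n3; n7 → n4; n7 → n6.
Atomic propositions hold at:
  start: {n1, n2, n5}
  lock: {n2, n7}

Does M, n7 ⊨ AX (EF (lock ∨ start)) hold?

No

Sat(lock ∨ start) = {n1, n2, n5, n7}
EF (lock ∨ start): least fixpoint, start Z0 = {n1, n2, n5, n7}, add states with some successor in Z. Already a fixed point.
Sat(EF (lock ∨ start)) = {n1, n2, n5, n7}
Sat(AX (EF (lock ∨ start))) = {s : every successor in {n1, n2, n5, n7}} = {n1, n5}
n7 ∉ Sat(AX (EF (lock ∨ start))) = {n1, n5}, so the formula does not hold at n7.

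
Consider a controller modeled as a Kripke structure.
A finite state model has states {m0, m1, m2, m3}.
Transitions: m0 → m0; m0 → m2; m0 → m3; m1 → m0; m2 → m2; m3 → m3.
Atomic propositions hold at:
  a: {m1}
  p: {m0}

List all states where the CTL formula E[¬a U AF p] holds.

Sat(¬a) = {m0, m2, m3}
AF p: least fixpoint, start Z0 = {m0}, add states with every successor in Z. Z1 = {m0, m1}; fixed.
Sat(AF p) = {m0, m1}
E[¬a U AF p]: least fixpoint, start Z0 = Sat(AF p) = {m0, m1}, add states in Sat(¬a) with some successor in Z. Already a fixed point.
Sat(E[¬a U AF p]) = {m0, m1}

{m0, m1}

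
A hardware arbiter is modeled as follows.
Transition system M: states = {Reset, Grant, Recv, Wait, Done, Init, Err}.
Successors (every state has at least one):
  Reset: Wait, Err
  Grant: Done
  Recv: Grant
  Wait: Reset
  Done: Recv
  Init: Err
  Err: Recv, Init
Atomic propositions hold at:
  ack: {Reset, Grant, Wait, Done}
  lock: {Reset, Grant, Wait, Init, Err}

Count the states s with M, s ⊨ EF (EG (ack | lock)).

4

Sat(ack | lock) = {Reset, Grant, Wait, Done, Init, Err}
EG (ack | lock): greatest fixpoint, start Z0 = {Reset, Grant, Wait, Done, Init, Err}, keep only states in Sat with some successor in Z. Z1 = {Reset, Grant, Wait, Init, Err}; Z2 = {Reset, Wait, Init, Err}; fixed.
Sat(EG (ack | lock)) = {Reset, Wait, Init, Err}
EF (EG (ack | lock)): least fixpoint, start Z0 = {Reset, Wait, Init, Err}, add states with some successor in Z. Already a fixed point.
Sat(EF (EG (ack | lock))) = {Reset, Wait, Init, Err}
|Sat(EF (EG (ack | lock)))| = |{Reset, Wait, Init, Err}| = 4.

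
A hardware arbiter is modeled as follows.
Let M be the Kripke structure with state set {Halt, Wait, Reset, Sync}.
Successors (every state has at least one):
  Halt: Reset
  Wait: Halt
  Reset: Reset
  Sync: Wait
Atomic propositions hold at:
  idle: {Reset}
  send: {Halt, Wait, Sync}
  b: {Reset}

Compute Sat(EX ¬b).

Sat(¬b) = {Halt, Wait, Sync}
Sat(EX ¬b) = {s : some successor in {Halt, Wait, Sync}} = {Wait, Sync}

{Wait, Sync}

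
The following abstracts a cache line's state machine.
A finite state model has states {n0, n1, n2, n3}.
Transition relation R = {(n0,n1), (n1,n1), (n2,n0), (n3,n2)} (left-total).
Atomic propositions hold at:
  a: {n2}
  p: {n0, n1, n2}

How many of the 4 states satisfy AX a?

1

Sat(AX a) = {s : every successor in {n2}} = {n3}
|Sat(AX a)| = |{n3}| = 1.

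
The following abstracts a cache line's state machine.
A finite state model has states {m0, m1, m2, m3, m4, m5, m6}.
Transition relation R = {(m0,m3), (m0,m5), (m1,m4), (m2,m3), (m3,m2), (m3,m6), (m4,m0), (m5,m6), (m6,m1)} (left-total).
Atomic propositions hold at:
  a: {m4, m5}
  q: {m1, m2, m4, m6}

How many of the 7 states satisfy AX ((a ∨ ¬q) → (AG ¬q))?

3

Sat(¬q) = {m0, m3, m5}
Sat(a ∨ ¬q) = {m0, m3, m4, m5}
AG ¬q: greatest fixpoint, start Z0 = {m0, m3, m5}, keep only states in Sat with every successor in Z. Z1 = {m0}; Z2 = ∅; fixed.
Sat(AG ¬q) = ∅
Sat((a ∨ ¬q) → (AG ¬q)) = {m1, m2, m6}
Sat(AX ((a ∨ ¬q) → (AG ¬q))) = {s : every successor in {m1, m2, m6}} = {m3, m5, m6}
|Sat(AX ((a ∨ ¬q) → (AG ¬q)))| = |{m3, m5, m6}| = 3.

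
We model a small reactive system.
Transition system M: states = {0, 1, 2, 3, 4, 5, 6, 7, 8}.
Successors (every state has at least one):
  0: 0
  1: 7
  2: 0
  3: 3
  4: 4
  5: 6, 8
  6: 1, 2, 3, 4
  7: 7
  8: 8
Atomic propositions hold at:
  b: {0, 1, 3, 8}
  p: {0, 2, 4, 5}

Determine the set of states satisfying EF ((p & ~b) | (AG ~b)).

Sat(~b) = {2, 4, 5, 6, 7}
Sat(p & ~b) = {2, 4, 5}
AG ~b: greatest fixpoint, start Z0 = {2, 4, 5, 6, 7}, keep only states in Sat with every successor in Z. Z1 = {4, 7}; fixed.
Sat(AG ~b) = {4, 7}
Sat((p & ~b) | (AG ~b)) = {2, 4, 5, 7}
EF ((p & ~b) | (AG ~b)): least fixpoint, start Z0 = {2, 4, 5, 7}, add states with some successor in Z. Z1 = {1, 2, 4, 5, 6, 7}; fixed.
Sat(EF ((p & ~b) | (AG ~b))) = {1, 2, 4, 5, 6, 7}

{1, 2, 4, 5, 6, 7}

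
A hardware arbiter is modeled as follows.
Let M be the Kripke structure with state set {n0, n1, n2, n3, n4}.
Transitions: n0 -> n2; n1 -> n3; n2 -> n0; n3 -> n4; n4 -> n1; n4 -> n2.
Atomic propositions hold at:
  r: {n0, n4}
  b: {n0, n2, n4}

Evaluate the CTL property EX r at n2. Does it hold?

Yes

Sat(EX r) = {s : some successor in {n0, n4}} = {n2, n3}
n2 ∈ Sat(EX r) = {n2, n3}, so the formula holds at n2.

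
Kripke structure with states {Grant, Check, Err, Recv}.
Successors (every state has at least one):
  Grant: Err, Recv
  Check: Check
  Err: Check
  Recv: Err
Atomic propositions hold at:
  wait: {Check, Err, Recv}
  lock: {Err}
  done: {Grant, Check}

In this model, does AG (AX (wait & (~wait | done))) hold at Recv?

No

Sat(~wait) = {Grant}
Sat(~wait | done) = {Grant, Check}
Sat(wait & (~wait | done)) = {Check}
Sat(AX (wait & (~wait | done))) = {s : every successor in {Check}} = {Check, Err}
AG (AX (wait & (~wait | done))): greatest fixpoint, start Z0 = {Check, Err}, keep only states in Sat with every successor in Z. Already a fixed point.
Sat(AG (AX (wait & (~wait | done)))) = {Check, Err}
Recv ∉ Sat(AG (AX (wait & (~wait | done)))) = {Check, Err}, so the formula does not hold at Recv.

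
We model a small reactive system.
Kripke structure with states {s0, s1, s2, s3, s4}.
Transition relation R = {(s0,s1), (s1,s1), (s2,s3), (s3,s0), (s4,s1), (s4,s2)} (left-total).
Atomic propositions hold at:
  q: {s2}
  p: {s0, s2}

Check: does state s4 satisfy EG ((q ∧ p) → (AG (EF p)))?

Yes

Sat(q ∧ p) = {s2}
EF p: least fixpoint, start Z0 = {s0, s2}, add states with some successor in Z. Z1 = {s0, s2, s3, s4}; fixed.
Sat(EF p) = {s0, s2, s3, s4}
AG (EF p): greatest fixpoint, start Z0 = {s0, s2, s3, s4}, keep only states in Sat with every successor in Z. Z1 = {s2, s3}; Z2 = {s2}; Z3 = ∅; fixed.
Sat(AG (EF p)) = ∅
Sat((q ∧ p) → (AG (EF p))) = {s0, s1, s3, s4}
EG ((q ∧ p) → (AG (EF p))): greatest fixpoint, start Z0 = {s0, s1, s3, s4}, keep only states in Sat with some successor in Z. Already a fixed point.
Sat(EG ((q ∧ p) → (AG (EF p)))) = {s0, s1, s3, s4}
s4 ∈ Sat(EG ((q ∧ p) → (AG (EF p)))) = {s0, s1, s3, s4}, so the formula holds at s4.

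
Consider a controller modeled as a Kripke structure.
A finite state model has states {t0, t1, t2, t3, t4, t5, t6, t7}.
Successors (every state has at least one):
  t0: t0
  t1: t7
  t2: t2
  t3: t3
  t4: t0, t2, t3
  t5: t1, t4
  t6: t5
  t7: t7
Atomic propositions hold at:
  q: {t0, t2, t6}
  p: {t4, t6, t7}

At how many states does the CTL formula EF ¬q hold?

6

Sat(¬q) = {t1, t3, t4, t5, t7}
EF ¬q: least fixpoint, start Z0 = {t1, t3, t4, t5, t7}, add states with some successor in Z. Z1 = {t1, t3, t4, t5, t6, t7}; fixed.
Sat(EF ¬q) = {t1, t3, t4, t5, t6, t7}
|Sat(EF ¬q)| = |{t1, t3, t4, t5, t6, t7}| = 6.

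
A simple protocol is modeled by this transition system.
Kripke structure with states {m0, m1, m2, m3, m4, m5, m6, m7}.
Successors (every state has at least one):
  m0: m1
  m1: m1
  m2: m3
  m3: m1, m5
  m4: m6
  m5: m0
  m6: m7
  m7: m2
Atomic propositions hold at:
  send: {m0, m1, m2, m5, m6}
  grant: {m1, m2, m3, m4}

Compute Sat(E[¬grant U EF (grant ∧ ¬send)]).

Sat(¬grant) = {m0, m5, m6, m7}
Sat(¬send) = {m3, m4, m7}
Sat(grant ∧ ¬send) = {m3, m4}
EF (grant ∧ ¬send): least fixpoint, start Z0 = {m3, m4}, add states with some successor in Z. Z1 = {m2, m3, m4}; Z2 = {m2, m3, m4, m7}; Z3 = {m2, m3, m4, m6, m7}; fixed.
Sat(EF (grant ∧ ¬send)) = {m2, m3, m4, m6, m7}
E[¬grant U EF (grant ∧ ¬send)]: least fixpoint, start Z0 = Sat(EF (grant ∧ ¬send)) = {m2, m3, m4, m6, m7}, add states in Sat(¬grant) with some successor in Z. Already a fixed point.
Sat(E[¬grant U EF (grant ∧ ¬send)]) = {m2, m3, m4, m6, m7}

{m2, m3, m4, m6, m7}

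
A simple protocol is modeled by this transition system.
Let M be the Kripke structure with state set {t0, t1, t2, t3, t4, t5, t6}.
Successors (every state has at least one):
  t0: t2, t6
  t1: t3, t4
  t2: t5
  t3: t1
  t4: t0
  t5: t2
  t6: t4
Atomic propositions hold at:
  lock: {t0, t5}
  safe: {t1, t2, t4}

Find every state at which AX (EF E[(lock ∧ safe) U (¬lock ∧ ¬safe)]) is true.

Sat(lock ∧ safe) = ∅
Sat(¬lock) = {t1, t2, t3, t4, t6}
Sat(¬safe) = {t0, t3, t5, t6}
Sat(¬lock ∧ ¬safe) = {t3, t6}
E[(lock ∧ safe) U (¬lock ∧ ¬safe)]: least fixpoint, start Z0 = Sat((¬lock ∧ ¬safe)) = {t3, t6}, add states in Sat(lock ∧ safe) with some successor in Z. Already a fixed point.
Sat(E[(lock ∧ safe) U (¬lock ∧ ¬safe)]) = {t3, t6}
EF E[(lock ∧ safe) U (¬lock ∧ ¬safe)]: least fixpoint, start Z0 = {t3, t6}, add states with some successor in Z. Z1 = {t0, t1, t3, t6}; Z2 = {t0, t1, t3, t4, t6}; fixed.
Sat(EF E[(lock ∧ safe) U (¬lock ∧ ¬safe)]) = {t0, t1, t3, t4, t6}
Sat(AX (EF E[(lock ∧ safe) U (¬lock ∧ ¬safe)])) = {s : every successor in {t0, t1, t3, t4, t6}} = {t1, t3, t4, t6}

{t1, t3, t4, t6}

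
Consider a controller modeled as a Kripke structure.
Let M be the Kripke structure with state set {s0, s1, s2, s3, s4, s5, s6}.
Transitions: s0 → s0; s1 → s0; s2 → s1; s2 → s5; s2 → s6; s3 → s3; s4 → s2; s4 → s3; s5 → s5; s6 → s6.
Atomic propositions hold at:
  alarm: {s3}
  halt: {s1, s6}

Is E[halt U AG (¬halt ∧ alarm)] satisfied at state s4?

No

Sat(¬halt) = {s0, s2, s3, s4, s5}
Sat(¬halt ∧ alarm) = {s3}
AG (¬halt ∧ alarm): greatest fixpoint, start Z0 = {s3}, keep only states in Sat with every successor in Z. Already a fixed point.
Sat(AG (¬halt ∧ alarm)) = {s3}
E[halt U AG (¬halt ∧ alarm)]: least fixpoint, start Z0 = Sat(AG (¬halt ∧ alarm)) = {s3}, add states in Sat(halt) with some successor in Z. Already a fixed point.
Sat(E[halt U AG (¬halt ∧ alarm)]) = {s3}
s4 ∉ Sat(E[halt U AG (¬halt ∧ alarm)]) = {s3}, so the formula does not hold at s4.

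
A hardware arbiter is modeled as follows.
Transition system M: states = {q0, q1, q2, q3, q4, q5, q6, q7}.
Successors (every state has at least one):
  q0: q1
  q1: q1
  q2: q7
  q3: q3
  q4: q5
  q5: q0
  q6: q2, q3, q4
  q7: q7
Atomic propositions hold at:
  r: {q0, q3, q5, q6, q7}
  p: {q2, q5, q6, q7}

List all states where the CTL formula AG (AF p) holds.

AF p: least fixpoint, start Z0 = {q2, q5, q6, q7}, add states with every successor in Z. Z1 = {q2, q4, q5, q6, q7}; fixed.
Sat(AF p) = {q2, q4, q5, q6, q7}
AG (AF p): greatest fixpoint, start Z0 = {q2, q4, q5, q6, q7}, keep only states in Sat with every successor in Z. Z1 = {q2, q4, q7}; Z2 = {q2, q7}; fixed.
Sat(AG (AF p)) = {q2, q7}

{q2, q7}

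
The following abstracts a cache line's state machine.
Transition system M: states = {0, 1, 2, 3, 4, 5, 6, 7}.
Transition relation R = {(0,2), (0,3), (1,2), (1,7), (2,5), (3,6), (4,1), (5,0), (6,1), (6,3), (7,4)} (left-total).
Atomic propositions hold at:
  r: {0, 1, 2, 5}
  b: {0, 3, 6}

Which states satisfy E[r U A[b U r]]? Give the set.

A[b U r]: least fixpoint, start Z0 = Sat(r) = {0, 1, 2, 5}, add states in Sat(b) with every successor in Z. Already a fixed point.
Sat(A[b U r]) = {0, 1, 2, 5}
E[r U A[b U r]]: least fixpoint, start Z0 = Sat(A[b U r]) = {0, 1, 2, 5}, add states in Sat(r) with some successor in Z. Already a fixed point.
Sat(E[r U A[b U r]]) = {0, 1, 2, 5}

{0, 1, 2, 5}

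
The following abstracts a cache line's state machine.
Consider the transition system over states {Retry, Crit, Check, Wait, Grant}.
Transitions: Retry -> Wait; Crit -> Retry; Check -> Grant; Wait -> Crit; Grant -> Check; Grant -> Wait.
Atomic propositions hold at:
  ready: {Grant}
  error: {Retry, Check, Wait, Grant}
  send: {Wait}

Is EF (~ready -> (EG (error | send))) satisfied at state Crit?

No

Sat(~ready) = {Retry, Crit, Check, Wait}
Sat(error | send) = {Retry, Check, Wait, Grant}
EG (error | send): greatest fixpoint, start Z0 = {Retry, Check, Wait, Grant}, keep only states in Sat with some successor in Z. Z1 = {Retry, Check, Grant}; Z2 = {Check, Grant}; fixed.
Sat(EG (error | send)) = {Check, Grant}
Sat(~ready -> (EG (error | send))) = {Check, Grant}
EF (~ready -> (EG (error | send))): least fixpoint, start Z0 = {Check, Grant}, add states with some successor in Z. Already a fixed point.
Sat(EF (~ready -> (EG (error | send)))) = {Check, Grant}
Crit ∉ Sat(EF (~ready -> (EG (error | send)))) = {Check, Grant}, so the formula does not hold at Crit.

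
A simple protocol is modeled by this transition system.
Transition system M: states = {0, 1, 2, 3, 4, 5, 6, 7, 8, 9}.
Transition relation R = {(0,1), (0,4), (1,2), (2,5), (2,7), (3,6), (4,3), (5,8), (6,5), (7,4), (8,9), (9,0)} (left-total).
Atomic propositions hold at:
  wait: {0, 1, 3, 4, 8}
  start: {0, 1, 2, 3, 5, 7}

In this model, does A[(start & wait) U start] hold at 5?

Yes

Sat(start & wait) = {0, 1, 3}
A[(start & wait) U start]: least fixpoint, start Z0 = Sat(start) = {0, 1, 2, 3, 5, 7}, add states in Sat(start & wait) with every successor in Z. Already a fixed point.
Sat(A[(start & wait) U start]) = {0, 1, 2, 3, 5, 7}
5 ∈ Sat(A[(start & wait) U start]) = {0, 1, 2, 3, 5, 7}, so the formula holds at 5.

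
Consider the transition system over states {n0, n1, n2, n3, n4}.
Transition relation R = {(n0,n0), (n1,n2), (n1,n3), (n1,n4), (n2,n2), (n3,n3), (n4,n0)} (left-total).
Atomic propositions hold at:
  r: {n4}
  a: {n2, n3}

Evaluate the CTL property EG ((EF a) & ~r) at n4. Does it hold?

No

EF a: least fixpoint, start Z0 = {n2, n3}, add states with some successor in Z. Z1 = {n1, n2, n3}; fixed.
Sat(EF a) = {n1, n2, n3}
Sat(~r) = {n0, n1, n2, n3}
Sat((EF a) & ~r) = {n1, n2, n3}
EG ((EF a) & ~r): greatest fixpoint, start Z0 = {n1, n2, n3}, keep only states in Sat with some successor in Z. Already a fixed point.
Sat(EG ((EF a) & ~r)) = {n1, n2, n3}
n4 ∉ Sat(EG ((EF a) & ~r)) = {n1, n2, n3}, so the formula does not hold at n4.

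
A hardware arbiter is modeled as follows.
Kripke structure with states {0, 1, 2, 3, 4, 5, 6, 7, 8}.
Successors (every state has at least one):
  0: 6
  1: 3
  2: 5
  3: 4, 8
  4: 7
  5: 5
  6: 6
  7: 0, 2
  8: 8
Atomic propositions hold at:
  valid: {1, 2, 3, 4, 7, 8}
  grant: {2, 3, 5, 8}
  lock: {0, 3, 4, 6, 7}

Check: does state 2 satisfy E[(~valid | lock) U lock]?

Sat(~valid) = {0, 5, 6}
Sat(~valid | lock) = {0, 3, 4, 5, 6, 7}
E[(~valid | lock) U lock]: least fixpoint, start Z0 = Sat(lock) = {0, 3, 4, 6, 7}, add states in Sat(~valid | lock) with some successor in Z. Already a fixed point.
Sat(E[(~valid | lock) U lock]) = {0, 3, 4, 6, 7}
2 ∉ Sat(E[(~valid | lock) U lock]) = {0, 3, 4, 6, 7}, so the formula does not hold at 2.

No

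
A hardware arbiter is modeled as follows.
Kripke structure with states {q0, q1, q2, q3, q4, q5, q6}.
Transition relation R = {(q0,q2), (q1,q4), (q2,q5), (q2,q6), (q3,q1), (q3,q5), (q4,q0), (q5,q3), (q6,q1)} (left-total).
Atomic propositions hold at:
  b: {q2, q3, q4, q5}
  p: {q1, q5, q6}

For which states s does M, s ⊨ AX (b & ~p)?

Sat(~p) = {q0, q2, q3, q4}
Sat(b & ~p) = {q2, q3, q4}
Sat(AX (b & ~p)) = {s : every successor in {q2, q3, q4}} = {q0, q1, q5}

{q0, q1, q5}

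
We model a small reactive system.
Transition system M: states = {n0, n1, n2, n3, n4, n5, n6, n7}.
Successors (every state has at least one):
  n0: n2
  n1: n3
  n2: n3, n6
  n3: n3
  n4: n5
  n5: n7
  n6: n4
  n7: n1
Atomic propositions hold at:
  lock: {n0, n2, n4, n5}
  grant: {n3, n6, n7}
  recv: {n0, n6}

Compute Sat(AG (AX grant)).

{n1, n3}

Sat(AX grant) = {s : every successor in {n3, n6, n7}} = {n1, n2, n3, n5}
AG (AX grant): greatest fixpoint, start Z0 = {n1, n2, n3, n5}, keep only states in Sat with every successor in Z. Z1 = {n1, n3}; fixed.
Sat(AG (AX grant)) = {n1, n3}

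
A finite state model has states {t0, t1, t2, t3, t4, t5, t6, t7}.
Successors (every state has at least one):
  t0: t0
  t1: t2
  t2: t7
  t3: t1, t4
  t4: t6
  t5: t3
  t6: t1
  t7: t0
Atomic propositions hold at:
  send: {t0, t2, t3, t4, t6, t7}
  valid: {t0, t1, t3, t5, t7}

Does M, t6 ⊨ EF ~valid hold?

Yes

Sat(~valid) = {t2, t4, t6}
EF ~valid: least fixpoint, start Z0 = {t2, t4, t6}, add states with some successor in Z. Z1 = {t1, t2, t3, t4, t6}; Z2 = {t1, t2, t3, t4, t5, t6}; fixed.
Sat(EF ~valid) = {t1, t2, t3, t4, t5, t6}
t6 ∈ Sat(EF ~valid) = {t1, t2, t3, t4, t5, t6}, so the formula holds at t6.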